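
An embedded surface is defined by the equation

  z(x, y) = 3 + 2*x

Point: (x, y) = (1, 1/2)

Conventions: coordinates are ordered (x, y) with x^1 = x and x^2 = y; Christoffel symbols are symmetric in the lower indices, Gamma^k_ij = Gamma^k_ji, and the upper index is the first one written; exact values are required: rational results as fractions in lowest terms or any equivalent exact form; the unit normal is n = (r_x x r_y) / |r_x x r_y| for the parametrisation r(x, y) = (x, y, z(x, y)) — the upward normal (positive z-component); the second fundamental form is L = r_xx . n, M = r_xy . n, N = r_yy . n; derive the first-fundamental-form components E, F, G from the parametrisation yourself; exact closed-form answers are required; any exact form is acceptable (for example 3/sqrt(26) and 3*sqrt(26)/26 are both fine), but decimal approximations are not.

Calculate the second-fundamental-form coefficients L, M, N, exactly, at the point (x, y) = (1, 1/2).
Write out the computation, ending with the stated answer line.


z_x = 2, z_y = 0, z_xx = 0, z_xy = 0, z_yy = 0
E = 5, F = 0, G = 1; answer radicand W^2 = 5
unnormalised second-form numerators: l = 0, m = 0, n = 0; L = l/sqrt(5), and similarly M = m/sqrt(W^2), N = n/sqrt(W^2)

Answer: L = 0, M = 0, N = 0


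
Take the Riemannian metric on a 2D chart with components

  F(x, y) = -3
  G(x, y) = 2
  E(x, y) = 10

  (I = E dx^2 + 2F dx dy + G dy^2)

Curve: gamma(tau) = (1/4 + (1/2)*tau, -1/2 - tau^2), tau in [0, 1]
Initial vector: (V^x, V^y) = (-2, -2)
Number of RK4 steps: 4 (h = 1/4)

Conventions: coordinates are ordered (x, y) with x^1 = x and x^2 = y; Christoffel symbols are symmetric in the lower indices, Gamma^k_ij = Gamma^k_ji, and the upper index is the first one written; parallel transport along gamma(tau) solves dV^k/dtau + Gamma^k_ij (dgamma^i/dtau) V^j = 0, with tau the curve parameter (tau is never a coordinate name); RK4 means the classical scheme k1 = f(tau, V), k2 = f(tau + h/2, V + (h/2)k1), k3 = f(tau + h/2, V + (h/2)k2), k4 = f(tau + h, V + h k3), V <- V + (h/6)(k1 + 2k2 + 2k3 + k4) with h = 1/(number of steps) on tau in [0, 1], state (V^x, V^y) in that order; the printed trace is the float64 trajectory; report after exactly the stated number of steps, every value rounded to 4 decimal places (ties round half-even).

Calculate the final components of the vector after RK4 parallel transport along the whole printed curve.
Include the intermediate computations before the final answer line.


gamma'(tau) = (1/2, -2*tau); f(tau, V)^k = -Gamma^k_ij(gamma(tau)) gamma'^i(tau) V^j; h = 1/4; intermediate values shown to 6 dp
curve data and Christoffel symbols at the stage parameters:
  tau = 0.000000: gamma = (0.250000, -0.500000), gamma' = (0.500000, 0.000000); Gamma_xxx = 0.000000, Gamma_xxy = 0.000000, Gamma_xyy = 0.000000, Gamma_yxx = 0.000000, Gamma_yxy = 0.000000, Gamma_yyy = 0.000000
  tau = 0.125000: gamma = (0.312500, -0.515625), gamma' = (0.500000, -0.250000); Gamma_xxx = 0.000000, Gamma_xxy = 0.000000, Gamma_xyy = 0.000000, Gamma_yxx = 0.000000, Gamma_yxy = 0.000000, Gamma_yyy = 0.000000
  tau = 0.250000: gamma = (0.375000, -0.562500), gamma' = (0.500000, -0.500000); Gamma_xxx = 0.000000, Gamma_xxy = 0.000000, Gamma_xyy = 0.000000, Gamma_yxx = 0.000000, Gamma_yxy = 0.000000, Gamma_yyy = 0.000000
  tau = 0.375000: gamma = (0.437500, -0.640625), gamma' = (0.500000, -0.750000); Gamma_xxx = 0.000000, Gamma_xxy = 0.000000, Gamma_xyy = 0.000000, Gamma_yxx = 0.000000, Gamma_yxy = 0.000000, Gamma_yyy = 0.000000
  tau = 0.500000: gamma = (0.500000, -0.750000), gamma' = (0.500000, -1.000000); Gamma_xxx = 0.000000, Gamma_xxy = 0.000000, Gamma_xyy = 0.000000, Gamma_yxx = 0.000000, Gamma_yxy = 0.000000, Gamma_yyy = 0.000000
  tau = 0.625000: gamma = (0.562500, -0.890625), gamma' = (0.500000, -1.250000); Gamma_xxx = 0.000000, Gamma_xxy = 0.000000, Gamma_xyy = 0.000000, Gamma_yxx = 0.000000, Gamma_yxy = 0.000000, Gamma_yyy = 0.000000
  tau = 0.750000: gamma = (0.625000, -1.062500), gamma' = (0.500000, -1.500000); Gamma_xxx = 0.000000, Gamma_xxy = 0.000000, Gamma_xyy = 0.000000, Gamma_yxx = 0.000000, Gamma_yxy = 0.000000, Gamma_yyy = 0.000000
  tau = 0.875000: gamma = (0.687500, -1.265625), gamma' = (0.500000, -1.750000); Gamma_xxx = 0.000000, Gamma_xxy = 0.000000, Gamma_xyy = 0.000000, Gamma_yxx = 0.000000, Gamma_yxy = 0.000000, Gamma_yyy = 0.000000
  tau = 1.000000: gamma = (0.750000, -1.500000), gamma' = (0.500000, -2.000000); Gamma_xxx = 0.000000, Gamma_xxy = 0.000000, Gamma_xyy = 0.000000, Gamma_yxx = 0.000000, Gamma_yxy = 0.000000, Gamma_yyy = 0.000000
step 0: V^x = -2.0000, V^y = -2.0000
step 1: k1 = (0.000000, 0.000000), k2 = (0.000000, 0.000000), k3 = (0.000000, 0.000000), k4 = (0.000000, 0.000000); V <- V + (h/6)(k1 + 2k2 + 2k3 + k4): V^x = -2.0000, V^y = -2.0000
step 2: k1 = (0.000000, 0.000000), k2 = (0.000000, 0.000000), k3 = (0.000000, 0.000000), k4 = (0.000000, 0.000000); V <- V + (h/6)(k1 + 2k2 + 2k3 + k4): V^x = -2.0000, V^y = -2.0000
step 3: k1 = (0.000000, 0.000000), k2 = (0.000000, 0.000000), k3 = (0.000000, 0.000000), k4 = (0.000000, 0.000000); V <- V + (h/6)(k1 + 2k2 + 2k3 + k4): V^x = -2.0000, V^y = -2.0000
step 4: k1 = (0.000000, 0.000000), k2 = (0.000000, 0.000000), k3 = (0.000000, 0.000000), k4 = (0.000000, 0.000000); V <- V + (h/6)(k1 + 2k2 + 2k3 + k4): V^x = -2.0000, V^y = -2.0000

Answer: V^x = -2.0000, V^y = -2.0000


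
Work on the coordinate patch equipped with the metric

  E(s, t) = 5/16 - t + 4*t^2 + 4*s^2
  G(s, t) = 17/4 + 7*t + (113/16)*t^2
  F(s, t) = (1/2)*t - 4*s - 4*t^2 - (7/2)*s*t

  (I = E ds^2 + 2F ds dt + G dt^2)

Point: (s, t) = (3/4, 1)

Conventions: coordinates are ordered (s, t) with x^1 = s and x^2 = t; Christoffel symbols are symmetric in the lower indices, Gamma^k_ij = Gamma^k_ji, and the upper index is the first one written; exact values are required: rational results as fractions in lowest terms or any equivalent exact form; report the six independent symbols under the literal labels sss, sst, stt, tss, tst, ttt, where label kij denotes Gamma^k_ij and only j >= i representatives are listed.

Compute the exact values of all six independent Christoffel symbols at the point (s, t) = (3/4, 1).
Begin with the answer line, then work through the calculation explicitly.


Answer: Gamma_sss = -11632/4761, Gamma_sst = 16408/4761, Gamma_stt = -22792/4761, Gamma_tss = -8656/4761, Gamma_tst = 8176/4761, Gamma_ttt = -8611/4761

E = 89/16, F = -73/8, G = 293/16 at the point
E_s = 6, E_t = 7, F_s = -15/2, F_t = -81/8, G_s = 0, G_t = 169/8
EG - F^2 = 4761/256;  g^inv = (256/4761) * [[293/16, 73/8], [73/8, 89/16]]
first-kind symbols [ij,l] = (1/2)(d_i g_jl + d_j g_il - d_l g_ij): [ss,s] = E_s/2 = 3, [ss,t] = F_s - E_t/2 = -11, [st,s] = E_t/2 = 7/2, [st,t] = G_s/2 = 0, [tt,s] = F_t - G_s/2 = -81/8, [tt,t] = G_t/2 = 169/16
Gamma^s_ij = (G*[ij,s] - F*[ij,t])/(EG - F^2), Gamma^t_ij = (E*[ij,t] - F*[ij,s])/(EG - F^2)


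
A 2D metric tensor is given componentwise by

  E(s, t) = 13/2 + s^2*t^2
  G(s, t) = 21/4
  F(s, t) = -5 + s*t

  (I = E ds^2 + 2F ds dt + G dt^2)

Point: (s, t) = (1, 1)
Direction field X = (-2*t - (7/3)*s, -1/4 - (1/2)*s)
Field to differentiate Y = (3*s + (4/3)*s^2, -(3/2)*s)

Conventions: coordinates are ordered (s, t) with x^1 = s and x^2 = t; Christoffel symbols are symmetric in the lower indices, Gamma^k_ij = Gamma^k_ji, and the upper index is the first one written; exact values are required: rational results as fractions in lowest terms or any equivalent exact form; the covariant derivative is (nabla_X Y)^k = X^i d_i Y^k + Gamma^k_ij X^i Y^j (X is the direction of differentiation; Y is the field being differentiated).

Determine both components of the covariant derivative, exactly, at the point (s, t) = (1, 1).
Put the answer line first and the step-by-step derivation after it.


Answer: (nabla_X Y)^s = -11005/396, (nabla_X Y)^t = 799/198

E = 15/2, F = -4, G = 21/4 at the point
E_s = 2, E_t = 2, F_s = 1, F_t = 1, G_s = 0, G_t = 0
EG - F^2 = 187/8;  g^inv = (8/187) * [[21/4, 4], [4, 15/2]]
first-kind symbols [ij,l] = (1/2)(d_i g_jl + d_j g_il - d_l g_ij): [ss,s] = E_s/2 = 1, [ss,t] = F_s - E_t/2 = 0, [st,s] = E_t/2 = 1, [st,t] = G_s/2 = 0, [tt,s] = F_t - G_s/2 = 1, [tt,t] = G_t/2 = 0
Gamma^s_ij = (G*[ij,s] - F*[ij,t])/(EG - F^2), Gamma^t_ij = (E*[ij,t] - F*[ij,s])/(EG - F^2)
Gamma_sss = 42/187, Gamma_sst = 42/187, Gamma_stt = 42/187, Gamma_tss = 32/187, Gamma_tst = 32/187, Gamma_ttt = 32/187
X = (-13/3, -3/4), Y = (13/3, -3/2) at the point


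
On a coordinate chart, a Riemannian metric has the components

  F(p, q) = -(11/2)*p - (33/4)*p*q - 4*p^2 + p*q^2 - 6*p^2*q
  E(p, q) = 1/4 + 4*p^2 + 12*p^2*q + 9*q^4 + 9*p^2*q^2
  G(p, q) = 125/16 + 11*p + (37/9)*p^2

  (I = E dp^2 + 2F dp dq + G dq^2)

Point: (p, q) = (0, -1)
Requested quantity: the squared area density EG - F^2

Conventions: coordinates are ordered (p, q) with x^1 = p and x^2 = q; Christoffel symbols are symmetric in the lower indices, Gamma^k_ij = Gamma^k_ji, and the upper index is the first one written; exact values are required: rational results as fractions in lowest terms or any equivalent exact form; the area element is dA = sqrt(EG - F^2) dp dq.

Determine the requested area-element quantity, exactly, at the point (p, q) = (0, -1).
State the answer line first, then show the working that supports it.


Answer: EG - F^2 = 4625/64

E = 37/4, F = 0, G = 125/16; EG - F^2 = 4625/64


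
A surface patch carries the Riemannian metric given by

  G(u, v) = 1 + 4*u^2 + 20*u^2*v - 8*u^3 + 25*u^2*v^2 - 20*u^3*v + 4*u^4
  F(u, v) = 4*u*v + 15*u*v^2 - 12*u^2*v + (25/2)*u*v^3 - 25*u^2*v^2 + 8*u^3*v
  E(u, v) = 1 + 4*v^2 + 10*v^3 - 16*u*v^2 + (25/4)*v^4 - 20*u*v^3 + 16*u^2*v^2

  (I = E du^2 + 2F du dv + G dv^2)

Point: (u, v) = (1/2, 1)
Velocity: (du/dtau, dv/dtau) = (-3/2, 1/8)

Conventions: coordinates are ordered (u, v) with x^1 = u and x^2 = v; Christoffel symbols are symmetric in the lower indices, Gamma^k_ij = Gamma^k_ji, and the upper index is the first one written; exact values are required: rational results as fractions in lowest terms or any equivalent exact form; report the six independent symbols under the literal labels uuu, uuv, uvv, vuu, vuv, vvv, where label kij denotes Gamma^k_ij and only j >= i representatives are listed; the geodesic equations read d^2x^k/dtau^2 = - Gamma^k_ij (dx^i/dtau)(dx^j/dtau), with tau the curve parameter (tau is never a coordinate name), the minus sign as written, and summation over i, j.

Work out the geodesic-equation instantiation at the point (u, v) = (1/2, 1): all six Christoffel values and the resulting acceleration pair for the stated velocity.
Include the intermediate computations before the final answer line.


E = 29/4, F = 15/2, G = 10 at the point
E_u = -20, E_v = 25, F_u = 1/2, F_v = 85/4, G_u = 30, G_v = 15
EG - F^2 = 65/4;  g^inv = (4/65) * [[10, -15/2], [-15/2, 29/4]]
first-kind symbols [ij,l] = (1/2)(d_i g_jl + d_j g_il - d_l g_ij): [uu,u] = E_u/2 = -10, [uu,v] = F_u - E_v/2 = -12, [uv,u] = E_v/2 = 25/2, [uv,v] = G_u/2 = 15, [vv,u] = F_v - G_u/2 = 25/4, [vv,v] = G_v/2 = 15/2
Gamma^u_ij = (G*[ij,u] - F*[ij,v])/(EG - F^2), Gamma^v_ij = (E*[ij,v] - F*[ij,u])/(EG - F^2)
Gamma_uuu = -8/13, Gamma_uuv = 10/13, Gamma_uvv = 5/13, Gamma_vuu = -48/65, Gamma_vuv = 12/13, Gamma_vvv = 6/13
d^2u/dtau^2 = -(Gamma_uuu*(-3/2)^2 + 2*Gamma_uuv*(-3/2)*(1/8) + Gamma_uvv*(1/8)^2) = 1387/832
d^2v/dtau^2 = -(Gamma_vuu*(-3/2)^2 + 2*Gamma_vuv*(-3/2)*(1/8) + Gamma_vvv*(1/8)^2) = 4161/2080

Answer: Gamma_uuu = -8/13, Gamma_uuv = 10/13, Gamma_uvv = 5/13, Gamma_vuu = -48/65, Gamma_vuv = 12/13, Gamma_vvv = 6/13; accelerations (d^2u/dtau^2, d^2v/dtau^2) = (1387/832, 4161/2080)


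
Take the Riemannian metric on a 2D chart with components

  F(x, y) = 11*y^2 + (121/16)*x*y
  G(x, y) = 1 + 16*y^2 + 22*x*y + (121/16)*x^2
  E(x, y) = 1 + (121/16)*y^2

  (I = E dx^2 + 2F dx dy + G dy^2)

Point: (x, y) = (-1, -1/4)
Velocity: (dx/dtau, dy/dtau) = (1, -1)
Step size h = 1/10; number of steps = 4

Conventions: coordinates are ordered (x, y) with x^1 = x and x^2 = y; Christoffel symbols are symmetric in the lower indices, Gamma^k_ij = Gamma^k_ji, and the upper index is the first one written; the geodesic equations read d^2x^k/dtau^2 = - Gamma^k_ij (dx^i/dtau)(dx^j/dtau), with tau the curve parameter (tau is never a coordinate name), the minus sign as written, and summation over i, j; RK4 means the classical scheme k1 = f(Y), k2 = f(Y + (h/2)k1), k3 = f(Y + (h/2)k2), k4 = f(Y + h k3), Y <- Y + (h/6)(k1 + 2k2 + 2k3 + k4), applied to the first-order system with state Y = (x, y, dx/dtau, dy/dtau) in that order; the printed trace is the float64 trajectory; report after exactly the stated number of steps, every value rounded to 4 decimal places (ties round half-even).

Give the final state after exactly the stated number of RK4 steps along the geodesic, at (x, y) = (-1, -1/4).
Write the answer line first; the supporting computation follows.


Answer: x = -0.6062, y = -0.6738, dx/dtau = 0.9683, dy/dtau = -1.1072

f(Y) = (dx/dtau, dy/dtau, -Gamma^x_ij Y'^i Y'^j, -Gamma^y_ij Y'^i Y'^j) with the Gammas evaluated at the stage position; h = 0.100000; intermediate values shown to 6 dp
step 0: x = -1.0000, y = -0.2500, dx/dtau = 1.0000, dy/dtau = -1.0000
step 1:
  k1: at (x, y) = (-1.000000, -0.250000), (dx/dtau, dy/dtau) = (1.000000, -1.000000); Gamma_xxx = 0.000000, Gamma_xxy = -0.121700, Gamma_xyy = -0.177018, Gamma_yxx = 0.000000, Gamma_yxy = -0.663817, Gamma_yyy = -0.965552; k1 = (1.000000, -1.000000, -0.066382, -0.362082)
  k2: at (x, y) = (-0.950000, -0.300000), (dx/dtau, dy/dtau) = (0.996681, -1.018104); Gamma_xxx = 0.000000, Gamma_xxy = -0.139910, Gamma_xyy = -0.203505, Gamma_yxx = 0.000000, Gamma_yxy = -0.646554, Gamma_yyy = -0.940442; k2 = (0.996681, -1.018104, -0.073000, -0.337347)
  k3: at (x, y) = (-0.950166, -0.300905), (dx/dtau, dy/dtau) = (0.996350, -1.016867); Gamma_xxx = 0.000000, Gamma_xxy = -0.140028, Gamma_xyy = -0.203677, Gamma_yxx = 0.000000, Gamma_yxy = -0.645843, Gamma_yyy = -0.939407; k3 = (0.996350, -1.016867, -0.073134, -0.337313)
  k4: at (x, y) = (-0.900365, -0.351687), (dx/dtau, dy/dtau) = (0.992687, -1.033731); Gamma_xxx = 0.000000, Gamma_xxy = -0.156347, Gamma_xyy = -0.227413, Gamma_yxx = 0.000000, Gamma_yxy = -0.627682, Gamma_yyy = -0.912992; k4 = (0.992687, -1.033731, -0.077863, -0.312595)
  Y <- Y + (h/6)(k1 + 2k2 + 2k3 + k4): x = -0.9004, y = -0.3517, dx/dtau = 0.9927, dy/dtau = -1.0337
step 2:
  k1: at (x, y) = (-0.900354, -0.351728), (dx/dtau, dy/dtau) = (0.992725, -1.033733); Gamma_xxx = 0.000000, Gamma_xxy = -0.156353, Gamma_xyy = -0.227423, Gamma_yxx = 0.000000, Gamma_yxy = -0.627657, Gamma_yyy = -0.912955; k1 = (0.992725, -1.033733, -0.077878, -0.312631)
  k2: at (x, y) = (-0.850718, -0.403415), (dx/dtau, dy/dtau) = (0.988831, -1.049365); Gamma_xxx = 0.000000, Gamma_xxy = -0.170838, Gamma_xyy = -0.248491, Gamma_yxx = 0.000000, Gamma_yxy = -0.608753, Gamma_yyy = -0.885459; k2 = (0.988831, -1.049365, -0.080907, -0.288301)
  k3: at (x, y) = (-0.850913, -0.404196), (dx/dtau, dy/dtau) = (0.988679, -1.048148); Gamma_xxx = 0.000000, Gamma_xxy = -0.170846, Gamma_xyy = -0.248503, Gamma_yxx = 0.000000, Gamma_yxy = -0.608168, Gamma_yyy = -0.884608; k3 = (0.988679, -1.048148, -0.081080, -0.288624)
  k4: at (x, y) = (-0.801486, -0.456543), (dx/dtau, dy/dtau) = (0.984617, -1.062596); Gamma_xxx = 0.000000, Gamma_xxy = -0.183461, Gamma_xyy = -0.266853, Gamma_yxx = 0.000000, Gamma_yxy = -0.588930, Gamma_yyy = -0.856625; k4 = (0.984617, -1.062596, -0.082587, -0.265111)
  Y <- Y + (h/6)(k1 + 2k2 + 2k3 + k4): x = -0.8015, y = -0.4566, dx/dtau = 0.9847, dy/dtau = -1.0626
step 3:
  k1: at (x, y) = (-0.801481, -0.456584), (dx/dtau, dy/dtau) = (0.984651, -1.062593); Gamma_xxx = 0.000000, Gamma_xxy = -0.183463, Gamma_xyy = -0.266856, Gamma_yxx = 0.000000, Gamma_yxy = -0.588905, Gamma_yyy = -0.856589; k1 = (0.984651, -1.062593, -0.082601, -0.265144)
  k2: at (x, y) = (-0.752249, -0.509713), (dx/dtau, dy/dtau) = (0.980521, -1.075850); Gamma_xxx = 0.000000, Gamma_xxy = -0.194322, Gamma_xyy = -0.282651, Gamma_yxx = 0.000000, Gamma_yxy = -0.569437, Gamma_yyy = -0.828272; k2 = (0.980521, -1.075850, -0.082824, -0.242704)
  k3: at (x, y) = (-0.752455, -0.510376), (dx/dtau, dy/dtau) = (0.980510, -1.074728); Gamma_xxx = 0.000000, Gamma_xxy = -0.194266, Gamma_xyy = -0.282569, Gamma_yxx = 0.000000, Gamma_yxy = -0.568978, Gamma_yyy = -0.827604; k3 = (0.980510, -1.074728, -0.083049, -0.243240)
  k4: at (x, y) = (-0.703431, -0.564057), (dx/dtau, dy/dtau) = (0.976346, -1.086917); Gamma_xxx = 0.000000, Gamma_xxy = -0.203440, Gamma_xyy = -0.295913, Gamma_yxx = 0.000000, Gamma_yxy = -0.549622, Gamma_yyy = -0.799450; k4 = (0.976346, -1.086917, -0.082196, -0.222064)
  Y <- Y + (h/6)(k1 + 2k2 + 2k3 + k4): x = -0.7034, y = -0.5641, dx/dtau = 0.9764, dy/dtau = -1.0869
step 4:
  k1: at (x, y) = (-0.703431, -0.564095), (dx/dtau, dy/dtau) = (0.976375, -1.086911); Gamma_xxx = 0.000000, Gamma_xxy = -0.203438, Gamma_xyy = -0.295910, Gamma_yxx = 0.000000, Gamma_yxy = -0.549600, Gamma_yyy = -0.799418; k1 = (0.976375, -1.086911, -0.082210, -0.222094)
  k2: at (x, y) = (-0.654612, -0.618441), (dx/dtau, dy/dtau) = (0.972265, -1.098016); Gamma_xxx = 0.000000, Gamma_xxy = -0.211063, Gamma_xyy = -0.307001, Gamma_yxx = 0.000000, Gamma_yxy = -0.530409, Gamma_yyy = -0.771504; k2 = (0.972265, -1.098016, -0.080514, -0.202334)
  k3: at (x, y) = (-0.654817, -0.618996), (dx/dtau, dy/dtau) = (0.972349, -1.097028); Gamma_xxx = 0.000000, Gamma_xxy = -0.210977, Gamma_xyy = -0.306875, Gamma_yxx = 0.000000, Gamma_yxy = -0.530061, Gamma_yyy = -0.770997; k3 = (0.972349, -1.097028, -0.080780, -0.202953)
  k4: at (x, y) = (-0.606196, -0.673798), (dx/dtau, dy/dtau) = (0.968297, -1.107207); Gamma_xxx = 0.000000, Gamma_xxy = -0.217181, Gamma_xyy = -0.315900, Gamma_yxx = 0.000000, Gamma_yxy = -0.511291, Gamma_yyy = -0.743696; k4 = (0.968297, -1.107207, -0.078418, -0.184613)
  Y <- Y + (h/6)(k1 + 2k2 + 2k3 + k4): x = -0.6062, y = -0.6738, dx/dtau = 0.9683, dy/dtau = -1.1072


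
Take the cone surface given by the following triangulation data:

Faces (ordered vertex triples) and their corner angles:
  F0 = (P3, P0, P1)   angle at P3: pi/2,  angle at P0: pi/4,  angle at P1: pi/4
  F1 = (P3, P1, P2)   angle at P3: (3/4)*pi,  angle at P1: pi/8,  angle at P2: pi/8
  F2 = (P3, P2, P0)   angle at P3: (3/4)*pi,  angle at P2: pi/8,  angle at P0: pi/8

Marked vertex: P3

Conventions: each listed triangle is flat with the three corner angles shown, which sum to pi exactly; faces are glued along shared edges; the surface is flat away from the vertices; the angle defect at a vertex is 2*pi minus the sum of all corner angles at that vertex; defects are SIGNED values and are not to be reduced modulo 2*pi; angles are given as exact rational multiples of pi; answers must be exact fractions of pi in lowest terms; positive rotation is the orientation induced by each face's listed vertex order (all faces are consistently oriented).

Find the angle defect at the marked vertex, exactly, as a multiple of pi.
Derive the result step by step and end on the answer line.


Sum of corner angles at P3: 2*pi
defect = 2*pi - 2*pi

Answer: defect(P3) = 0


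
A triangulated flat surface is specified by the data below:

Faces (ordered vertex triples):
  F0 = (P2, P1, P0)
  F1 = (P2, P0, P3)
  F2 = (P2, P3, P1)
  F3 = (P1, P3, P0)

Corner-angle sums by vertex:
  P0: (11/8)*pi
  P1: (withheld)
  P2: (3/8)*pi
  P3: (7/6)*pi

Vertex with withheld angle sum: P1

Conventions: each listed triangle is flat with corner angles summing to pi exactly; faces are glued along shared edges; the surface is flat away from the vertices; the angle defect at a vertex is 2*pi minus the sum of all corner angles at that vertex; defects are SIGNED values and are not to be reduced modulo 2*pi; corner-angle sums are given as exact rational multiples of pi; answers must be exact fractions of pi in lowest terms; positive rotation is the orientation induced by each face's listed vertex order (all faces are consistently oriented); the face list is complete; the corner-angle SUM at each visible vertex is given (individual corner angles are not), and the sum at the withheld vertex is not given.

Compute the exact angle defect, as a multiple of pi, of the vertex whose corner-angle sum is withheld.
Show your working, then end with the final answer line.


V = 4, E = 6, F = 4; chi = V - E + F = 2
Gauss-Bonnet: total defect = 2*pi*chi = 4*pi; visible defects sum to (37/12)*pi

Answer: defect(P1) = (11/12)*pi


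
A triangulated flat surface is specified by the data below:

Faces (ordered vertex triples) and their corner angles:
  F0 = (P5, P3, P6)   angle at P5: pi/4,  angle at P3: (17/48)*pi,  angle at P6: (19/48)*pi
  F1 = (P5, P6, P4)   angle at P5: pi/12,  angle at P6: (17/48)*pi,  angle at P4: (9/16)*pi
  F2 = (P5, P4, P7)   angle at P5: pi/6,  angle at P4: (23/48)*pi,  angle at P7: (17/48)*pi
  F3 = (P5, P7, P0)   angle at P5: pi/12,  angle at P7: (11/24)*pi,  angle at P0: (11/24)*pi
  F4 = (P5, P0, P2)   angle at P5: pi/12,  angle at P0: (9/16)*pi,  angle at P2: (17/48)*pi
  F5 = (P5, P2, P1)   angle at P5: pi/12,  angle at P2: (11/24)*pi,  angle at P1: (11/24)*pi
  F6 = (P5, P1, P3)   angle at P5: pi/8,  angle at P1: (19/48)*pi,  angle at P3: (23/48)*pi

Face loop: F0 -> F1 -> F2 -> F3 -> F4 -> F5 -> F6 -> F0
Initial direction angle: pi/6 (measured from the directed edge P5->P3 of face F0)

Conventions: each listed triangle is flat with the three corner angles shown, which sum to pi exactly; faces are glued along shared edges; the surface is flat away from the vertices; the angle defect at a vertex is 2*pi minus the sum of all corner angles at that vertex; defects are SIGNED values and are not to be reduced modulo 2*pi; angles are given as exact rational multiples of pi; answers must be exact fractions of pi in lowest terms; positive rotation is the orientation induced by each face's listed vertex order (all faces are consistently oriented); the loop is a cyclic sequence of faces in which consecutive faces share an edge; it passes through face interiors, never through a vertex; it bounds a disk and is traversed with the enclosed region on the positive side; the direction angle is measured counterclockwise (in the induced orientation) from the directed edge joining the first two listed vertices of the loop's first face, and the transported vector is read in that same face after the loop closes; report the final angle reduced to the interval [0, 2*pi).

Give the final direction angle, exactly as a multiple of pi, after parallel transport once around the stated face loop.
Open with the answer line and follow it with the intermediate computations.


Answer: final direction angle = (31/24)*pi

enclosed vertex P5: corner angles sum to (7/8)*pi, defect = 2*pi - (7/8)*pi = (9/8)*pi
transport around the loop rotates by the sum of enclosed defects; add to the initial angle mod 2*pi
final angle = pi/6 + (9/8)*pi = (31/24)*pi (mod 2*pi)


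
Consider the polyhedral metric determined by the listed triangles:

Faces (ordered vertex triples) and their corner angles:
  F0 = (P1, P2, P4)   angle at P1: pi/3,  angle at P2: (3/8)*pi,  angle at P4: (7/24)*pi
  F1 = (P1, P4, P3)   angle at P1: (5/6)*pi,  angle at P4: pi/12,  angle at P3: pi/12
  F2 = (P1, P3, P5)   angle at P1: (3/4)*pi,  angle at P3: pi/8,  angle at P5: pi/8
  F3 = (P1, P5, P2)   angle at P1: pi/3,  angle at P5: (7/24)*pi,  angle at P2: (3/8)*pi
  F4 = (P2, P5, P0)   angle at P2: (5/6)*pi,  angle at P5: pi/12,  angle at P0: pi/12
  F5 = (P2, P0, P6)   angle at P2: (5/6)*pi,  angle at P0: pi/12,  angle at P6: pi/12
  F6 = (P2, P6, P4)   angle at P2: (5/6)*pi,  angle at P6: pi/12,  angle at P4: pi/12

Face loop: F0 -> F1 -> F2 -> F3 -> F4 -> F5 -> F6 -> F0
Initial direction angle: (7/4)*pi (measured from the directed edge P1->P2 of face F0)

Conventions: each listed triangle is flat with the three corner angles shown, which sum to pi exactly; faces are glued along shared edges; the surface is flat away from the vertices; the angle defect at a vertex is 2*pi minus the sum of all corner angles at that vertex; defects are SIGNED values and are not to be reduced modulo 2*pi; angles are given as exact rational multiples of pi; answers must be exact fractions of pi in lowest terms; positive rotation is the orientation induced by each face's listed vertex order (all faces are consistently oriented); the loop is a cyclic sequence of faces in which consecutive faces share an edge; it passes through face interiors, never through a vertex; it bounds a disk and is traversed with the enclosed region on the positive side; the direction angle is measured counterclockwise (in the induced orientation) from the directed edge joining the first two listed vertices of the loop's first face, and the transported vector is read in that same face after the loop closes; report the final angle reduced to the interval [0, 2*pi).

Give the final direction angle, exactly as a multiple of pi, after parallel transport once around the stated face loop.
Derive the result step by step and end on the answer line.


enclosed vertex P1: corner angles sum to (9/4)*pi, defect = 2*pi - (9/4)*pi = -pi/4
enclosed vertex P2: corner angles sum to (13/4)*pi, defect = 2*pi - (13/4)*pi = (-5/4)*pi
adding the enclosed defects to the starting angle (mod 2*pi, induced orientation) gives the holonomy
final angle = (7/4)*pi - (3/2)*pi = pi/4 (mod 2*pi)

Answer: final direction angle = pi/4


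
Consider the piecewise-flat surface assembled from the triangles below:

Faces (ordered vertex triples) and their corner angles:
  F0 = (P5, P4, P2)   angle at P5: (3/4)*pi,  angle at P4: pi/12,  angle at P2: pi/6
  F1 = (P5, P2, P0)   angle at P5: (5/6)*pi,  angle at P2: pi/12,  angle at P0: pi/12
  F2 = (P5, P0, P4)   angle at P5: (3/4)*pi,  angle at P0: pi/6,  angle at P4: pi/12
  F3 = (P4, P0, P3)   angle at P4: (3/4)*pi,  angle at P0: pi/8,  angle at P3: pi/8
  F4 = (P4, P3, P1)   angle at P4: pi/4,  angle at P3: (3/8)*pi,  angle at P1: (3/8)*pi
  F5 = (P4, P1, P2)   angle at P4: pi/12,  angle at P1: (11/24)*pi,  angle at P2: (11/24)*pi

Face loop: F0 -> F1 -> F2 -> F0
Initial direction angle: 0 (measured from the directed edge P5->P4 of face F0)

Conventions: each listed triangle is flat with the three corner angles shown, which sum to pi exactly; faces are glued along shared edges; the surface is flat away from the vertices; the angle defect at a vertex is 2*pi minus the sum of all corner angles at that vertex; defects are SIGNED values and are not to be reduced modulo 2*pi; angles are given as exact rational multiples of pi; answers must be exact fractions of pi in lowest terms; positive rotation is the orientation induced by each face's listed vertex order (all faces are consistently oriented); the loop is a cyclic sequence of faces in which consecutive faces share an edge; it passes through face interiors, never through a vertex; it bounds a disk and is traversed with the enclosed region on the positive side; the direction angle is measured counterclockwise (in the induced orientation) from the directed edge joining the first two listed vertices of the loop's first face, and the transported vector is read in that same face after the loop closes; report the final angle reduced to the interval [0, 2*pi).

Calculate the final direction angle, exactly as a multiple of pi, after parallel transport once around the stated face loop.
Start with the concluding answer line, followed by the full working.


Answer: final direction angle = (5/3)*pi

enclosed vertex P5: corner angles sum to (7/3)*pi, defect = 2*pi - (7/3)*pi = -pi/3
adding the enclosed defects to the starting angle (mod 2*pi, induced orientation) gives the holonomy
final angle = 0 - pi/3 = (5/3)*pi (mod 2*pi)


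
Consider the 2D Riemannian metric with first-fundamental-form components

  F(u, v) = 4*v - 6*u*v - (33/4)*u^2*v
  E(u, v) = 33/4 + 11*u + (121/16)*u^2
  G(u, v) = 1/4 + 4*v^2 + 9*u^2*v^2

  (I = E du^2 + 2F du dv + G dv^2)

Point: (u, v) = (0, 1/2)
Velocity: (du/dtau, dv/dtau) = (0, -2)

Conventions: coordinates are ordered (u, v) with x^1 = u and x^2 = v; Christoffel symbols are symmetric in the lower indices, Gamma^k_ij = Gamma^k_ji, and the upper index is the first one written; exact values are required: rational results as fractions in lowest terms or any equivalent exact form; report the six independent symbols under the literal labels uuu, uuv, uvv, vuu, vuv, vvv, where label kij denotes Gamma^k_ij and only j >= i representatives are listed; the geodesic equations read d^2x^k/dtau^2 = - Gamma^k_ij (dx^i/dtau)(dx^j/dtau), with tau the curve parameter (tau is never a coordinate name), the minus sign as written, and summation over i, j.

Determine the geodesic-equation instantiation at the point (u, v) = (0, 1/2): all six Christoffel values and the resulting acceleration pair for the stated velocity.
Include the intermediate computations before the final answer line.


E = 33/4, F = 2, G = 5/4 at the point
E_u = 11, E_v = 0, F_u = -3, F_v = 4, G_u = 0, G_v = 4
EG - F^2 = 101/16;  g^inv = (16/101) * [[5/4, -2], [-2, 33/4]]
first-kind symbols [ij,l] = (1/2)(d_i g_jl + d_j g_il - d_l g_ij): [uu,u] = E_u/2 = 11/2, [uu,v] = F_u - E_v/2 = -3, [uv,u] = E_v/2 = 0, [uv,v] = G_u/2 = 0, [vv,u] = F_v - G_u/2 = 4, [vv,v] = G_v/2 = 2
Gamma^u_ij = (G*[ij,u] - F*[ij,v])/(EG - F^2), Gamma^v_ij = (E*[ij,v] - F*[ij,u])/(EG - F^2)
Gamma_uuu = 206/101, Gamma_uuv = 0, Gamma_uvv = 16/101, Gamma_vuu = -572/101, Gamma_vuv = 0, Gamma_vvv = 136/101
d^2u/dtau^2 = -(Gamma_uuu*(0)^2 + 2*Gamma_uuv*(0)*(-2) + Gamma_uvv*(-2)^2) = -64/101
d^2v/dtau^2 = -(Gamma_vuu*(0)^2 + 2*Gamma_vuv*(0)*(-2) + Gamma_vvv*(-2)^2) = -544/101

Answer: Gamma_uuu = 206/101, Gamma_uuv = 0, Gamma_uvv = 16/101, Gamma_vuu = -572/101, Gamma_vuv = 0, Gamma_vvv = 136/101; accelerations (d^2u/dtau^2, d^2v/dtau^2) = (-64/101, -544/101)


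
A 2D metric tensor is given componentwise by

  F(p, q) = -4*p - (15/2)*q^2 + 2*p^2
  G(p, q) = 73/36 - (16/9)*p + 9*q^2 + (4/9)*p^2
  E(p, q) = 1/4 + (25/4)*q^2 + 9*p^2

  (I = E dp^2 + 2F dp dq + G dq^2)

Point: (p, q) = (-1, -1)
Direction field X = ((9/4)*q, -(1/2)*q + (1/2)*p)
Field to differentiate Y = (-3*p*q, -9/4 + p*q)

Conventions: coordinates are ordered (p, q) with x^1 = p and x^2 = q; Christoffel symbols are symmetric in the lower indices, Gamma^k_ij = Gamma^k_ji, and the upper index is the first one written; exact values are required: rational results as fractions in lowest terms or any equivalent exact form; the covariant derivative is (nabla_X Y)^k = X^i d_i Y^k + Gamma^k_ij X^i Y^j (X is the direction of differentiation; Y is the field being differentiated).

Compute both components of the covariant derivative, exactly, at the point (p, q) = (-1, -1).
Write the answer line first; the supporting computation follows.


Answer: (nabla_X Y)^p = -124533/10400, (nabla_X Y)^q = 2517/5200

E = 31/2, F = -3/2, G = 53/4 at the point
E_p = -18, E_q = -25/2, F_p = -8, F_q = 15, G_p = -8/3, G_q = -18
EG - F^2 = 1625/8;  g^inv = (8/1625) * [[53/4, 3/2], [3/2, 31/2]]
first-kind symbols [ij,l] = (1/2)(d_i g_jl + d_j g_il - d_l g_ij): [pp,p] = E_p/2 = -9, [pp,q] = F_p - E_q/2 = -7/4, [pq,p] = E_q/2 = -25/4, [pq,q] = G_p/2 = -4/3, [qq,p] = F_q - G_p/2 = 49/3, [qq,q] = G_q/2 = -9
Gamma^p_ij = (G*[ij,p] - F*[ij,q])/(EG - F^2), Gamma^q_ij = (E*[ij,q] - F*[ij,p])/(EG - F^2)
Gamma_ppp = -3/5, Gamma_ppq = -1357/3250, Gamma_pqq = 974/975, Gamma_qpp = -1/5, Gamma_qpq = -721/4875, Gamma_qqq = -184/325
X = (-9/4, 0), Y = (-3, -5/4) at the point


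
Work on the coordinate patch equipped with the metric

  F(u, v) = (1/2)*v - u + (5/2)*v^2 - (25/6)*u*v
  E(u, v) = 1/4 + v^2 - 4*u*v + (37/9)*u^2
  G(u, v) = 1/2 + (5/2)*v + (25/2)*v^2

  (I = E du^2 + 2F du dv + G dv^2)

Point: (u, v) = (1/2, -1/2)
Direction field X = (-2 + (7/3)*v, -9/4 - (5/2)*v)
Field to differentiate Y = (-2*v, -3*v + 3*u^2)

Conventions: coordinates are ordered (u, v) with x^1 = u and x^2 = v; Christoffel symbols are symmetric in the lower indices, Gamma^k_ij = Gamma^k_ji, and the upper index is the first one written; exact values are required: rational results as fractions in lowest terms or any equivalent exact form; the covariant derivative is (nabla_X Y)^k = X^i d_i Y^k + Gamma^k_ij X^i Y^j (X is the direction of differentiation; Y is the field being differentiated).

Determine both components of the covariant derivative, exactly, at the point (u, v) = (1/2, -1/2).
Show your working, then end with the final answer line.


E = 91/36, F = 11/12, G = 19/8 at the point
E_u = 55/9, E_v = -3, F_u = 13/12, F_v = -49/12, G_u = 0, G_v = -10
EG - F^2 = 1487/288;  g^inv = (288/1487) * [[19/8, -11/12], [-11/12, 91/36]]
first-kind symbols [ij,l] = (1/2)(d_i g_jl + d_j g_il - d_l g_ij): [uu,u] = E_u/2 = 55/18, [uu,v] = F_u - E_v/2 = 31/12, [uv,u] = E_v/2 = -3/2, [uv,v] = G_u/2 = 0, [vv,u] = F_v - G_u/2 = -49/12, [vv,v] = G_v/2 = -5
Gamma^u_ij = (G*[ij,u] - F*[ij,v])/(EG - F^2), Gamma^v_ij = (E*[ij,v] - F*[ij,u])/(EG - F^2)
Gamma_uuu = 1408/1487, Gamma_uuv = -1026/1487, Gamma_uvv = -1473/1487, Gamma_vuu = 1074/1487, Gamma_vuv = 396/1487, Gamma_vvv = -2562/1487
X = (-19/6, -1), Y = (1, 9/4) at the point

Answer: (nabla_X Y)^u = 60995/8922, (nabla_X Y)^v = -21039/2974


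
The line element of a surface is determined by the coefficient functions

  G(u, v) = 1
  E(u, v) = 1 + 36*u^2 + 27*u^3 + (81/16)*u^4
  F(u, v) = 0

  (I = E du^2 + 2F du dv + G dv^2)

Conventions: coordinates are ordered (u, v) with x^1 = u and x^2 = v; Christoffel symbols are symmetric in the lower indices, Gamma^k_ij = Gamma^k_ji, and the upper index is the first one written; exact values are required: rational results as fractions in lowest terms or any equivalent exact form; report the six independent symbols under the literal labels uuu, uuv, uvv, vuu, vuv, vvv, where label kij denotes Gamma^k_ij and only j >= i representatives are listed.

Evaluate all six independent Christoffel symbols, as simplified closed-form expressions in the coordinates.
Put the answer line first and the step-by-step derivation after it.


Answer: Gamma_uuu = (162*u^3 + 648*u^2 + 576*u)/(81*u^4 + 432*u^3 + 576*u^2 + 16), Gamma_uuv = 0, Gamma_uvv = 0, Gamma_vuu = 0, Gamma_vuv = 0, Gamma_vvv = 0

E = 1 + 36*u^2 + 27*u^3 + (81/16)*u^4; F = 0; G = 1
Gamma^k_ij = (1/2) g^{kl} (d_i g_jl + d_j g_il - d_l g_ij), with g^inv = (1/(EG-F^2)) [[G, -F], [-F, E]]
first partials: E_u = 72*u + 81*u^2 + (81/4)*u^3, E_v = 0, F_u = 0, F_v = 0, G_u = 0, G_v = 0
D = EG - F^2 = 1 + 36*u^2 + 27*u^3 + (81/16)*u^4
expanded: Gamma^u_uu = (G E_u - 2F F_u + F E_v)/(2D), Gamma^u_uv = (G E_v - F G_u)/(2D), Gamma^u_vv = (2G F_v - G G_u - F G_v)/(2D), Gamma^v_uu = (2E F_u - E E_v - F E_u)/(2D), Gamma^v_uv = (E G_u - F E_v)/(2D), Gamma^v_vv = (E G_v - 2F F_v + F G_u)/(2D); substitute and cancel common factors


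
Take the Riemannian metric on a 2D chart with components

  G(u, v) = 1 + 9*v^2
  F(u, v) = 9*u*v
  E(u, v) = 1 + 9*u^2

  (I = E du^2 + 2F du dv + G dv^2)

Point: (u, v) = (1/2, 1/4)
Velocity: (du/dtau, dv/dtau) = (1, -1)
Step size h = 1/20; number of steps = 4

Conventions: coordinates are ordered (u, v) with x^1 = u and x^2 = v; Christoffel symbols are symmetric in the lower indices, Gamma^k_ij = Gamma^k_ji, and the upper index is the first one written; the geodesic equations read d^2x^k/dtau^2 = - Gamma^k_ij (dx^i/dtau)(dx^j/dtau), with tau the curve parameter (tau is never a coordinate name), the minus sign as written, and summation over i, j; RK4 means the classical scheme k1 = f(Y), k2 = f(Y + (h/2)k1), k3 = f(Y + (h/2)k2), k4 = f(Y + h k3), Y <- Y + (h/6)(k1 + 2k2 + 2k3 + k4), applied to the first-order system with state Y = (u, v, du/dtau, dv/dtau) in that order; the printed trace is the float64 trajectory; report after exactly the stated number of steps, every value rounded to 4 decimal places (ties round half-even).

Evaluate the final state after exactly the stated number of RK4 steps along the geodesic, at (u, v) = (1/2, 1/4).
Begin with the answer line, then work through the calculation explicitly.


Answer: u = 0.6552, v = 0.0350, du/dtau = 0.5678, dv/dtau = -1.1144

f(Y) = (du/dtau, dv/dtau, -Gamma^u_ij Y'^i Y'^j, -Gamma^v_ij Y'^i Y'^j) with the Gammas evaluated at the stage position; h = 0.050000; intermediate values shown to 6 dp
step 0: u = 0.5000, v = 0.2500, du/dtau = 1.0000, dv/dtau = -1.0000
step 1:
  k1: at (u, v) = (0.500000, 0.250000), (du/dtau, dv/dtau) = (1.000000, -1.000000); Gamma_uuu = 1.180328, Gamma_uuv = 0.000000, Gamma_uvv = 1.180328, Gamma_vuu = 0.590164, Gamma_vuv = 0.000000, Gamma_vvv = 0.590164; k1 = (1.000000, -1.000000, -2.360656, -1.180328)
  k2: at (u, v) = (0.525000, 0.225000), (du/dtau, dv/dtau) = (0.940984, -1.029508); Gamma_uuu = 1.200381, Gamma_uuv = 0.000000, Gamma_uvv = 1.200381, Gamma_vuu = 0.514449, Gamma_vuv = 0.000000, Gamma_vvv = 0.514449; k2 = (0.940984, -1.029508, -2.335146, -1.000777)
  k3: at (u, v) = (0.523525, 0.224262), (du/dtau, dv/dtau) = (0.941621, -1.025019); Gamma_uuu = 1.202171, Gamma_uuv = 0.000000, Gamma_uvv = 1.202171, Gamma_vuu = 0.514974, Gamma_vuv = 0.000000, Gamma_vvv = 0.514974; k3 = (0.941621, -1.025019, -2.328984, -0.997667)
  k4: at (u, v) = (0.547081, 0.198749), (du/dtau, dv/dtau) = (0.883551, -1.049883); Gamma_uuu = 1.215979, Gamma_uuv = 0.000000, Gamma_uvv = 1.215979, Gamma_vuu = 0.441753, Gamma_vuv = 0.000000, Gamma_vvv = 0.441753; k4 = (0.883551, -1.049883, -2.289588, -0.831784)
  Y <- Y + (h/6)(k1 + 2k2 + 2k3 + k4): u = 0.5471, v = 0.1987, du/dtau = 0.8835, dv/dtau = -1.0501
step 2:
  k1: at (u, v) = (0.547073, 0.198676), (du/dtau, dv/dtau) = (0.883512, -1.050075); Gamma_uuu = 1.216064, Gamma_uuv = 0.000000, Gamma_uvv = 1.216064, Gamma_vuu = 0.441627, Gamma_vuv = 0.000000, Gamma_vvv = 0.441627; k1 = (0.883512, -1.050075, -2.290154, -0.831694)
  k2: at (u, v) = (0.569161, 0.172424), (du/dtau, dv/dtau) = (0.826259, -1.070867); Gamma_uuu = 1.224568, Gamma_uuv = 0.000000, Gamma_uvv = 1.224568, Gamma_vuu = 0.370975, Gamma_vuv = 0.000000, Gamma_vvv = 0.370975; k2 = (0.826259, -1.070867, -2.240298, -0.678684)
  k3: at (u, v) = (0.567729, 0.171904), (du/dtau, dv/dtau) = (0.827505, -1.067042); Gamma_uuu = 1.226254, Gamma_uuv = 0.000000, Gamma_uvv = 1.226254, Gamma_vuu = 0.371300, Gamma_vuv = 0.000000, Gamma_vvv = 0.371300; k3 = (0.827505, -1.067042, -2.235882, -0.677007)
  k4: at (u, v) = (0.588448, 0.145323), (du/dtau, dv/dtau) = (0.771718, -1.083925); Gamma_uuu = 1.229773, Gamma_uuv = 0.000000, Gamma_uvv = 1.229773, Gamma_vuu = 0.303705, Gamma_vuv = 0.000000, Gamma_vvv = 0.303705; k4 = (0.771718, -1.083925, -2.177244, -0.537693)
  Y <- Y + (h/6)(k1 + 2k2 + 2k3 + k4): u = 0.5884, v = 0.1453, du/dtau = 0.7717, dv/dtau = -1.0841
step 3:
  k1: at (u, v) = (0.588429, 0.145260), (du/dtau, dv/dtau) = (0.771681, -1.084081); Gamma_uuu = 1.229838, Gamma_uuv = 0.000000, Gamma_uvv = 1.229838, Gamma_vuu = 0.303599, Gamma_vuv = 0.000000, Gamma_vvv = 0.303599; k1 = (0.771681, -1.084081, -2.177704, -0.537591)
  k2: at (u, v) = (0.607721, 0.118158), (du/dtau, dv/dtau) = (0.717239, -1.097521); Gamma_uuu = 1.229215, Gamma_uuv = 0.000000, Gamma_uvv = 1.229215, Gamma_vuu = 0.238994, Gamma_vuv = 0.000000, Gamma_vvv = 0.238994; k2 = (0.717239, -1.097521, -2.113002, -0.410828)
  k3: at (u, v) = (0.606360, 0.117822), (du/dtau, dv/dtau) = (0.718856, -1.094352); Gamma_uuu = 1.230774, Gamma_uuv = 0.000000, Gamma_uvv = 1.230774, Gamma_vuu = 0.239153, Gamma_vuv = 0.000000, Gamma_vvv = 0.239153; k3 = (0.718856, -1.094352, -2.109990, -0.409994)
  k4: at (u, v) = (0.624372, 0.090543), (du/dtau, dv/dtau) = (0.666182, -1.104581); Gamma_uuu = 1.226304, Gamma_uuv = 0.000000, Gamma_uvv = 1.226304, Gamma_vuu = 0.177831, Gamma_vuv = 0.000000, Gamma_vvv = 0.177831; k4 = (0.666182, -1.104581, -2.040444, -0.295893)
  Y <- Y + (h/6)(k1 + 2k2 + 2k3 + k4): u = 0.6243, v = 0.0905, du/dtau = 0.6661, dv/dtau = -1.1047
step 4:
  k1: at (u, v) = (0.624346, 0.090490), (du/dtau, dv/dtau) = (0.666147, -1.104707); Gamma_uuu = 1.226353, Gamma_uuv = 0.000000, Gamma_uvv = 1.226353, Gamma_vuu = 0.177743, Gamma_vuv = 0.000000, Gamma_vvv = 0.177743; k1 = (0.666147, -1.104707, -2.040812, -0.295787)
  k2: at (u, v) = (0.641000, 0.062873), (du/dtau, dv/dtau) = (0.615126, -1.112102); Gamma_uuu = 1.218758, Gamma_uuv = 0.000000, Gamma_uvv = 1.218758, Gamma_vuu = 0.119542, Gamma_vuv = 0.000000, Gamma_vvv = 0.119542; k2 = (0.615126, -1.112102, -1.968480, -0.193079)
  k3: at (u, v) = (0.639725, 0.062688), (du/dtau, dv/dtau) = (0.616935, -1.109534); Gamma_uuu = 1.220177, Gamma_uuv = 0.000000, Gamma_uvv = 1.220177, Gamma_vuu = 0.119567, Gamma_vuv = 0.000000, Gamma_vvv = 0.119567; k3 = (0.616935, -1.109534, -1.966529, -0.192704)
  k4: at (u, v) = (0.655193, 0.035014), (du/dtau, dv/dtau) = (0.567820, -1.114343); Gamma_uuu = 1.209702, Gamma_uuv = 0.000000, Gamma_uvv = 1.209702, Gamma_vuu = 0.064647, Gamma_vuv = 0.000000, Gamma_vvv = 0.064647; k4 = (0.567820, -1.114343, -1.892192, -0.101119)
  Y <- Y + (h/6)(k1 + 2k2 + 2k3 + k4): u = 0.6552, v = 0.0350, du/dtau = 0.5678, dv/dtau = -1.1144
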